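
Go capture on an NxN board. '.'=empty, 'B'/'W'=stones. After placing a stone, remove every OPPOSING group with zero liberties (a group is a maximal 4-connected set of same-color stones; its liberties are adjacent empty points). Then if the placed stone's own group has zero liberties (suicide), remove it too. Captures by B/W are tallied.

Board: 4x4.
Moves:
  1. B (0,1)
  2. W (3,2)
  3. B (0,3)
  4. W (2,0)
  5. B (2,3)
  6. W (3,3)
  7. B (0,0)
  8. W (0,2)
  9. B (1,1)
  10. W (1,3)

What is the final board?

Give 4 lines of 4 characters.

Answer: BBW.
.B.W
W..B
..WW

Derivation:
Move 1: B@(0,1) -> caps B=0 W=0
Move 2: W@(3,2) -> caps B=0 W=0
Move 3: B@(0,3) -> caps B=0 W=0
Move 4: W@(2,0) -> caps B=0 W=0
Move 5: B@(2,3) -> caps B=0 W=0
Move 6: W@(3,3) -> caps B=0 W=0
Move 7: B@(0,0) -> caps B=0 W=0
Move 8: W@(0,2) -> caps B=0 W=0
Move 9: B@(1,1) -> caps B=0 W=0
Move 10: W@(1,3) -> caps B=0 W=1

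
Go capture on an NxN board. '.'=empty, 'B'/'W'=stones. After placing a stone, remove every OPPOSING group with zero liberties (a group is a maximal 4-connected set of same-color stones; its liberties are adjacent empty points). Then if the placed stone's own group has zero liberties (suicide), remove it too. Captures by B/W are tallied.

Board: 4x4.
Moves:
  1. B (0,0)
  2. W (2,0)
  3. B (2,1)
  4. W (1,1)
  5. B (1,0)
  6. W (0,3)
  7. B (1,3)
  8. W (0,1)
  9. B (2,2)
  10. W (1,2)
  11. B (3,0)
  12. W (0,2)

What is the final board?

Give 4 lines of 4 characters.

Answer: .WWW
.WWB
WBB.
B...

Derivation:
Move 1: B@(0,0) -> caps B=0 W=0
Move 2: W@(2,0) -> caps B=0 W=0
Move 3: B@(2,1) -> caps B=0 W=0
Move 4: W@(1,1) -> caps B=0 W=0
Move 5: B@(1,0) -> caps B=0 W=0
Move 6: W@(0,3) -> caps B=0 W=0
Move 7: B@(1,3) -> caps B=0 W=0
Move 8: W@(0,1) -> caps B=0 W=2
Move 9: B@(2,2) -> caps B=0 W=2
Move 10: W@(1,2) -> caps B=0 W=2
Move 11: B@(3,0) -> caps B=0 W=2
Move 12: W@(0,2) -> caps B=0 W=2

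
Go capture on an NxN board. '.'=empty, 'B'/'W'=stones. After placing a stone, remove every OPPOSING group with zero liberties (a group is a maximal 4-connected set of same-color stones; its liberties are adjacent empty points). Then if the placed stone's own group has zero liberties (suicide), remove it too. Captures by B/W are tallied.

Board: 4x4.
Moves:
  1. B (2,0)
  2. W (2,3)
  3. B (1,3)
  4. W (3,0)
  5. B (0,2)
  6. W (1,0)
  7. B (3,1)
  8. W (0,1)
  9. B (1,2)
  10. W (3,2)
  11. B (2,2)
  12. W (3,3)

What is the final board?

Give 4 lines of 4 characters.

Move 1: B@(2,0) -> caps B=0 W=0
Move 2: W@(2,3) -> caps B=0 W=0
Move 3: B@(1,3) -> caps B=0 W=0
Move 4: W@(3,0) -> caps B=0 W=0
Move 5: B@(0,2) -> caps B=0 W=0
Move 6: W@(1,0) -> caps B=0 W=0
Move 7: B@(3,1) -> caps B=1 W=0
Move 8: W@(0,1) -> caps B=1 W=0
Move 9: B@(1,2) -> caps B=1 W=0
Move 10: W@(3,2) -> caps B=1 W=0
Move 11: B@(2,2) -> caps B=1 W=0
Move 12: W@(3,3) -> caps B=1 W=0

Answer: .WB.
W.BB
B.B.
.B..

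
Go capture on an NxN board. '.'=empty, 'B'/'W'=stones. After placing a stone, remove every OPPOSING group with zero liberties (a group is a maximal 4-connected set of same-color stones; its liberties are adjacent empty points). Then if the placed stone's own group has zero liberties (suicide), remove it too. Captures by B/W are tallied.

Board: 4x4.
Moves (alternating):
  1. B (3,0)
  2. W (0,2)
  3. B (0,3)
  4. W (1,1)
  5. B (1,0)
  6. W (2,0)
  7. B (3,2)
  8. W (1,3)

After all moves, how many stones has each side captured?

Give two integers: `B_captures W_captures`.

Move 1: B@(3,0) -> caps B=0 W=0
Move 2: W@(0,2) -> caps B=0 W=0
Move 3: B@(0,3) -> caps B=0 W=0
Move 4: W@(1,1) -> caps B=0 W=0
Move 5: B@(1,0) -> caps B=0 W=0
Move 6: W@(2,0) -> caps B=0 W=0
Move 7: B@(3,2) -> caps B=0 W=0
Move 8: W@(1,3) -> caps B=0 W=1

Answer: 0 1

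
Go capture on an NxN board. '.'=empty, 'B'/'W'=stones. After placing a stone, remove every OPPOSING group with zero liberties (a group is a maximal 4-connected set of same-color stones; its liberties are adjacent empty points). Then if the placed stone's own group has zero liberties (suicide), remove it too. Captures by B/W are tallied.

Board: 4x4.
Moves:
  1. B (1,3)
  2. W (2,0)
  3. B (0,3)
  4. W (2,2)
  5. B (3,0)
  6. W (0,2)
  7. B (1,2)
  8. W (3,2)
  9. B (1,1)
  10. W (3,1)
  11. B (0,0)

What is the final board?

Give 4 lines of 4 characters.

Move 1: B@(1,3) -> caps B=0 W=0
Move 2: W@(2,0) -> caps B=0 W=0
Move 3: B@(0,3) -> caps B=0 W=0
Move 4: W@(2,2) -> caps B=0 W=0
Move 5: B@(3,0) -> caps B=0 W=0
Move 6: W@(0,2) -> caps B=0 W=0
Move 7: B@(1,2) -> caps B=0 W=0
Move 8: W@(3,2) -> caps B=0 W=0
Move 9: B@(1,1) -> caps B=0 W=0
Move 10: W@(3,1) -> caps B=0 W=1
Move 11: B@(0,0) -> caps B=0 W=1

Answer: B.WB
.BBB
W.W.
.WW.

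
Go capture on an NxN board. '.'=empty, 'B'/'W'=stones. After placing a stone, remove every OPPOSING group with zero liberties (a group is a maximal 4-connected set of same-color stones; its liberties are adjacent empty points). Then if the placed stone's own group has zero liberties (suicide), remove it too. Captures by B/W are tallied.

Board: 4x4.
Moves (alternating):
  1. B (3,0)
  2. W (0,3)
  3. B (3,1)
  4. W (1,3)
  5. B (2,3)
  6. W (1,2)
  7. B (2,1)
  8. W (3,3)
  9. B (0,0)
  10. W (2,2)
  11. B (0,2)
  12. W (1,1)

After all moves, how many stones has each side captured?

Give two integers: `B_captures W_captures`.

Answer: 0 1

Derivation:
Move 1: B@(3,0) -> caps B=0 W=0
Move 2: W@(0,3) -> caps B=0 W=0
Move 3: B@(3,1) -> caps B=0 W=0
Move 4: W@(1,3) -> caps B=0 W=0
Move 5: B@(2,3) -> caps B=0 W=0
Move 6: W@(1,2) -> caps B=0 W=0
Move 7: B@(2,1) -> caps B=0 W=0
Move 8: W@(3,3) -> caps B=0 W=0
Move 9: B@(0,0) -> caps B=0 W=0
Move 10: W@(2,2) -> caps B=0 W=1
Move 11: B@(0,2) -> caps B=0 W=1
Move 12: W@(1,1) -> caps B=0 W=1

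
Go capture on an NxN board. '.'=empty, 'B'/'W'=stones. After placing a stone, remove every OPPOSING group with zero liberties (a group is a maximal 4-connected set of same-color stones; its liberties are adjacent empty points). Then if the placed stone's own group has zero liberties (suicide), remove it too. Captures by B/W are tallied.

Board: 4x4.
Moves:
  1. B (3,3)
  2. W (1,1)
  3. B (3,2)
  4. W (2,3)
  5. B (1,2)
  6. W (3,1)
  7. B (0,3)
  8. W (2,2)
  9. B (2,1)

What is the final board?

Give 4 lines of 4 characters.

Answer: ...B
.WB.
.BWW
.W..

Derivation:
Move 1: B@(3,3) -> caps B=0 W=0
Move 2: W@(1,1) -> caps B=0 W=0
Move 3: B@(3,2) -> caps B=0 W=0
Move 4: W@(2,3) -> caps B=0 W=0
Move 5: B@(1,2) -> caps B=0 W=0
Move 6: W@(3,1) -> caps B=0 W=0
Move 7: B@(0,3) -> caps B=0 W=0
Move 8: W@(2,2) -> caps B=0 W=2
Move 9: B@(2,1) -> caps B=0 W=2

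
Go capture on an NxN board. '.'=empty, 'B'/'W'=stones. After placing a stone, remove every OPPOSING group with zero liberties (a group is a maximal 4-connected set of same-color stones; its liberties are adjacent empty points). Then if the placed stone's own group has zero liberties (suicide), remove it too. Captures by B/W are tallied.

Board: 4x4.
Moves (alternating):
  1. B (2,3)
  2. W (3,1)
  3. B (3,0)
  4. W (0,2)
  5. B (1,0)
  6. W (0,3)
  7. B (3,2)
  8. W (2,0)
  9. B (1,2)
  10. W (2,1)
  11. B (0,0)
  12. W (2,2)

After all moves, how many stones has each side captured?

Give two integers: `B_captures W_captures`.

Answer: 0 1

Derivation:
Move 1: B@(2,3) -> caps B=0 W=0
Move 2: W@(3,1) -> caps B=0 W=0
Move 3: B@(3,0) -> caps B=0 W=0
Move 4: W@(0,2) -> caps B=0 W=0
Move 5: B@(1,0) -> caps B=0 W=0
Move 6: W@(0,3) -> caps B=0 W=0
Move 7: B@(3,2) -> caps B=0 W=0
Move 8: W@(2,0) -> caps B=0 W=1
Move 9: B@(1,2) -> caps B=0 W=1
Move 10: W@(2,1) -> caps B=0 W=1
Move 11: B@(0,0) -> caps B=0 W=1
Move 12: W@(2,2) -> caps B=0 W=1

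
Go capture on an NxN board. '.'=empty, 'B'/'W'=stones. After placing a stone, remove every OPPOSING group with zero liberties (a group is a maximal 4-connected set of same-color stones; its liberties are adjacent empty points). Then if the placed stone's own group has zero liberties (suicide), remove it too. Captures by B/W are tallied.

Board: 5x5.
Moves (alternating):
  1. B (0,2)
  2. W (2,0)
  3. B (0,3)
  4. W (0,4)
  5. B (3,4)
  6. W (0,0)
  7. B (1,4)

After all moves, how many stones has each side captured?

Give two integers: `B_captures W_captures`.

Move 1: B@(0,2) -> caps B=0 W=0
Move 2: W@(2,0) -> caps B=0 W=0
Move 3: B@(0,3) -> caps B=0 W=0
Move 4: W@(0,4) -> caps B=0 W=0
Move 5: B@(3,4) -> caps B=0 W=0
Move 6: W@(0,0) -> caps B=0 W=0
Move 7: B@(1,4) -> caps B=1 W=0

Answer: 1 0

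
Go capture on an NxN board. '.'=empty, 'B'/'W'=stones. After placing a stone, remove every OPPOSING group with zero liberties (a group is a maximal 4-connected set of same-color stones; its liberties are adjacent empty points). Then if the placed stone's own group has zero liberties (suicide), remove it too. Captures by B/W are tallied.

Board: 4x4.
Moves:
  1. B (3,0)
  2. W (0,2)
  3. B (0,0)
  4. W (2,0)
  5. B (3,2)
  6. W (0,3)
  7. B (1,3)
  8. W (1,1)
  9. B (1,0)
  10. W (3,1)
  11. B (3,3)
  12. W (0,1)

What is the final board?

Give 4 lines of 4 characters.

Move 1: B@(3,0) -> caps B=0 W=0
Move 2: W@(0,2) -> caps B=0 W=0
Move 3: B@(0,0) -> caps B=0 W=0
Move 4: W@(2,0) -> caps B=0 W=0
Move 5: B@(3,2) -> caps B=0 W=0
Move 6: W@(0,3) -> caps B=0 W=0
Move 7: B@(1,3) -> caps B=0 W=0
Move 8: W@(1,1) -> caps B=0 W=0
Move 9: B@(1,0) -> caps B=0 W=0
Move 10: W@(3,1) -> caps B=0 W=1
Move 11: B@(3,3) -> caps B=0 W=1
Move 12: W@(0,1) -> caps B=0 W=3

Answer: .WWW
.W.B
W...
.WBB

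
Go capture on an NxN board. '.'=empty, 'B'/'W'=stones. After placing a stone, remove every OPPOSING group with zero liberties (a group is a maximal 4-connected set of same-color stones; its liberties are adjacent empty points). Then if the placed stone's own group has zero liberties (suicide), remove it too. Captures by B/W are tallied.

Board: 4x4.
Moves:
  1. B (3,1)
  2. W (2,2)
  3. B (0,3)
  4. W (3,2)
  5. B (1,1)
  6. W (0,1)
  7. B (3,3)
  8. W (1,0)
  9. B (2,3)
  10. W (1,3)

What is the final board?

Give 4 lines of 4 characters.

Answer: .W.B
WB.W
..W.
.BW.

Derivation:
Move 1: B@(3,1) -> caps B=0 W=0
Move 2: W@(2,2) -> caps B=0 W=0
Move 3: B@(0,3) -> caps B=0 W=0
Move 4: W@(3,2) -> caps B=0 W=0
Move 5: B@(1,1) -> caps B=0 W=0
Move 6: W@(0,1) -> caps B=0 W=0
Move 7: B@(3,3) -> caps B=0 W=0
Move 8: W@(1,0) -> caps B=0 W=0
Move 9: B@(2,3) -> caps B=0 W=0
Move 10: W@(1,3) -> caps B=0 W=2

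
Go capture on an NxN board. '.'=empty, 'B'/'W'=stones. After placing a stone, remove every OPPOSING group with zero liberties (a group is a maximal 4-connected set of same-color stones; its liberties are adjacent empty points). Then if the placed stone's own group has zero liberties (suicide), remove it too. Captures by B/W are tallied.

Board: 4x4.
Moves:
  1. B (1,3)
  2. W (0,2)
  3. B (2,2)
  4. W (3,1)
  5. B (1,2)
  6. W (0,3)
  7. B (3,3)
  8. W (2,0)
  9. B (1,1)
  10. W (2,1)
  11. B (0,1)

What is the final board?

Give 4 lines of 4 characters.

Move 1: B@(1,3) -> caps B=0 W=0
Move 2: W@(0,2) -> caps B=0 W=0
Move 3: B@(2,2) -> caps B=0 W=0
Move 4: W@(3,1) -> caps B=0 W=0
Move 5: B@(1,2) -> caps B=0 W=0
Move 6: W@(0,3) -> caps B=0 W=0
Move 7: B@(3,3) -> caps B=0 W=0
Move 8: W@(2,0) -> caps B=0 W=0
Move 9: B@(1,1) -> caps B=0 W=0
Move 10: W@(2,1) -> caps B=0 W=0
Move 11: B@(0,1) -> caps B=2 W=0

Answer: .B..
.BBB
WWB.
.W.B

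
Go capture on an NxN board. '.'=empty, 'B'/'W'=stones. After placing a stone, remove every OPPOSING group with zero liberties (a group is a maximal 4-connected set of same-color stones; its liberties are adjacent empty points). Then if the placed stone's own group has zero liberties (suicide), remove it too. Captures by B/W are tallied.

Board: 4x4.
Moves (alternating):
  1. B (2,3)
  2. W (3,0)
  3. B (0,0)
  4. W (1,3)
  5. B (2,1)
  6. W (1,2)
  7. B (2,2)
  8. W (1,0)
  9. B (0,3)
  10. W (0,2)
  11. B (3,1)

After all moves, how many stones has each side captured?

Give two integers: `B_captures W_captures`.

Answer: 0 1

Derivation:
Move 1: B@(2,3) -> caps B=0 W=0
Move 2: W@(3,0) -> caps B=0 W=0
Move 3: B@(0,0) -> caps B=0 W=0
Move 4: W@(1,3) -> caps B=0 W=0
Move 5: B@(2,1) -> caps B=0 W=0
Move 6: W@(1,2) -> caps B=0 W=0
Move 7: B@(2,2) -> caps B=0 W=0
Move 8: W@(1,0) -> caps B=0 W=0
Move 9: B@(0,3) -> caps B=0 W=0
Move 10: W@(0,2) -> caps B=0 W=1
Move 11: B@(3,1) -> caps B=0 W=1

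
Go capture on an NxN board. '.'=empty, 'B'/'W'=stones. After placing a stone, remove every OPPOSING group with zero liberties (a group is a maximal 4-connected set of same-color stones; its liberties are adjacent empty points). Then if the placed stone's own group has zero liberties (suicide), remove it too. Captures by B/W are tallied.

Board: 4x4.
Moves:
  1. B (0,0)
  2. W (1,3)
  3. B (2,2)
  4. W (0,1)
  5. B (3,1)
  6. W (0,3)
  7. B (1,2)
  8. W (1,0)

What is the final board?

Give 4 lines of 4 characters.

Move 1: B@(0,0) -> caps B=0 W=0
Move 2: W@(1,3) -> caps B=0 W=0
Move 3: B@(2,2) -> caps B=0 W=0
Move 4: W@(0,1) -> caps B=0 W=0
Move 5: B@(3,1) -> caps B=0 W=0
Move 6: W@(0,3) -> caps B=0 W=0
Move 7: B@(1,2) -> caps B=0 W=0
Move 8: W@(1,0) -> caps B=0 W=1

Answer: .W.W
W.BW
..B.
.B..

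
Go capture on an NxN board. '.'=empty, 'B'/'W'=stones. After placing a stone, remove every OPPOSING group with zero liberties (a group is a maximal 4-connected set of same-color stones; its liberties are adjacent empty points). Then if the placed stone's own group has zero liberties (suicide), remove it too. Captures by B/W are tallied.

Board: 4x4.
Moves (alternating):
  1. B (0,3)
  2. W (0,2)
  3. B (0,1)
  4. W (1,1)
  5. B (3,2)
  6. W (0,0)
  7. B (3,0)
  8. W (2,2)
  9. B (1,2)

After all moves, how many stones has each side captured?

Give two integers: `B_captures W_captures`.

Answer: 0 1

Derivation:
Move 1: B@(0,3) -> caps B=0 W=0
Move 2: W@(0,2) -> caps B=0 W=0
Move 3: B@(0,1) -> caps B=0 W=0
Move 4: W@(1,1) -> caps B=0 W=0
Move 5: B@(3,2) -> caps B=0 W=0
Move 6: W@(0,0) -> caps B=0 W=1
Move 7: B@(3,0) -> caps B=0 W=1
Move 8: W@(2,2) -> caps B=0 W=1
Move 9: B@(1,2) -> caps B=0 W=1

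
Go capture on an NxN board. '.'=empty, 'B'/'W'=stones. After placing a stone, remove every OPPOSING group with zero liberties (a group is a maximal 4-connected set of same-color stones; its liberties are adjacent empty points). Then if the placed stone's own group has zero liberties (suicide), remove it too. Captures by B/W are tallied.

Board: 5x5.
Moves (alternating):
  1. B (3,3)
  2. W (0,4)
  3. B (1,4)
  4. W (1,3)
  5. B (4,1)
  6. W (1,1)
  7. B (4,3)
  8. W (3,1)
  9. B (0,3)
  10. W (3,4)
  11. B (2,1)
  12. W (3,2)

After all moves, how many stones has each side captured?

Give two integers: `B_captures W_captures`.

Move 1: B@(3,3) -> caps B=0 W=0
Move 2: W@(0,4) -> caps B=0 W=0
Move 3: B@(1,4) -> caps B=0 W=0
Move 4: W@(1,3) -> caps B=0 W=0
Move 5: B@(4,1) -> caps B=0 W=0
Move 6: W@(1,1) -> caps B=0 W=0
Move 7: B@(4,3) -> caps B=0 W=0
Move 8: W@(3,1) -> caps B=0 W=0
Move 9: B@(0,3) -> caps B=1 W=0
Move 10: W@(3,4) -> caps B=1 W=0
Move 11: B@(2,1) -> caps B=1 W=0
Move 12: W@(3,2) -> caps B=1 W=0

Answer: 1 0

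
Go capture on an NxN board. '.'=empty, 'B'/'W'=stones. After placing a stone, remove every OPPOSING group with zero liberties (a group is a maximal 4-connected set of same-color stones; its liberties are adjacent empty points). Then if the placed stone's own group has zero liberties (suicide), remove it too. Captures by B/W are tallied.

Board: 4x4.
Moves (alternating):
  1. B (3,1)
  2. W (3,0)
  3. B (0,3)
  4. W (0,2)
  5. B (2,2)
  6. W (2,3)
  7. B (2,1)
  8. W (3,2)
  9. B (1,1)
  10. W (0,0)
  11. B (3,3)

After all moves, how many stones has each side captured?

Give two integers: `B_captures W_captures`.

Answer: 1 0

Derivation:
Move 1: B@(3,1) -> caps B=0 W=0
Move 2: W@(3,0) -> caps B=0 W=0
Move 3: B@(0,3) -> caps B=0 W=0
Move 4: W@(0,2) -> caps B=0 W=0
Move 5: B@(2,2) -> caps B=0 W=0
Move 6: W@(2,3) -> caps B=0 W=0
Move 7: B@(2,1) -> caps B=0 W=0
Move 8: W@(3,2) -> caps B=0 W=0
Move 9: B@(1,1) -> caps B=0 W=0
Move 10: W@(0,0) -> caps B=0 W=0
Move 11: B@(3,3) -> caps B=1 W=0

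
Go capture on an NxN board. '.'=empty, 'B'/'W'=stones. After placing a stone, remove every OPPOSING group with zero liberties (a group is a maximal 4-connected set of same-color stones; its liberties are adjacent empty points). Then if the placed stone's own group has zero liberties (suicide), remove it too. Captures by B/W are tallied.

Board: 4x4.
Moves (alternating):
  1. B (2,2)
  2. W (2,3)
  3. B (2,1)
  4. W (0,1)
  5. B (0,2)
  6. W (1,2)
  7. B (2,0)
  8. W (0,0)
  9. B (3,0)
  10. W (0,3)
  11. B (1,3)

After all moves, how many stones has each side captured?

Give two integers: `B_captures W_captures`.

Answer: 0 1

Derivation:
Move 1: B@(2,2) -> caps B=0 W=0
Move 2: W@(2,3) -> caps B=0 W=0
Move 3: B@(2,1) -> caps B=0 W=0
Move 4: W@(0,1) -> caps B=0 W=0
Move 5: B@(0,2) -> caps B=0 W=0
Move 6: W@(1,2) -> caps B=0 W=0
Move 7: B@(2,0) -> caps B=0 W=0
Move 8: W@(0,0) -> caps B=0 W=0
Move 9: B@(3,0) -> caps B=0 W=0
Move 10: W@(0,3) -> caps B=0 W=1
Move 11: B@(1,3) -> caps B=0 W=1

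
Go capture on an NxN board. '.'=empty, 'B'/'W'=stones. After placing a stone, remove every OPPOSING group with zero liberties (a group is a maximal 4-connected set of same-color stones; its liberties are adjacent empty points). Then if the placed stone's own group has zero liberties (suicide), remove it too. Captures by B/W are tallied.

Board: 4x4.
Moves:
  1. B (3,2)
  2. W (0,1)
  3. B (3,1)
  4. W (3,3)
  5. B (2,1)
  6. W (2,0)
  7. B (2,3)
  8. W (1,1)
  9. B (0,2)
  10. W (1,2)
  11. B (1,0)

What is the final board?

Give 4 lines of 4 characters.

Answer: .WB.
BWW.
WB.B
.BB.

Derivation:
Move 1: B@(3,2) -> caps B=0 W=0
Move 2: W@(0,1) -> caps B=0 W=0
Move 3: B@(3,1) -> caps B=0 W=0
Move 4: W@(3,3) -> caps B=0 W=0
Move 5: B@(2,1) -> caps B=0 W=0
Move 6: W@(2,0) -> caps B=0 W=0
Move 7: B@(2,3) -> caps B=1 W=0
Move 8: W@(1,1) -> caps B=1 W=0
Move 9: B@(0,2) -> caps B=1 W=0
Move 10: W@(1,2) -> caps B=1 W=0
Move 11: B@(1,0) -> caps B=1 W=0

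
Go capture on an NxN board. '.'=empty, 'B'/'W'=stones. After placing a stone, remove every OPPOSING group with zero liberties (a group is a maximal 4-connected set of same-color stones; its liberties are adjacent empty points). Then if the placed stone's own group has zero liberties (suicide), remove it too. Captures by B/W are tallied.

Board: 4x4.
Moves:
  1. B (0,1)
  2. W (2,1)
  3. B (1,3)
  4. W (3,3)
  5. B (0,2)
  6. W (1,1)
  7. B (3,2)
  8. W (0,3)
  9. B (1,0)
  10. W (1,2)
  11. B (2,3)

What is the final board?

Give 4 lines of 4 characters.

Answer: .BB.
BWWB
.W.B
..B.

Derivation:
Move 1: B@(0,1) -> caps B=0 W=0
Move 2: W@(2,1) -> caps B=0 W=0
Move 3: B@(1,3) -> caps B=0 W=0
Move 4: W@(3,3) -> caps B=0 W=0
Move 5: B@(0,2) -> caps B=0 W=0
Move 6: W@(1,1) -> caps B=0 W=0
Move 7: B@(3,2) -> caps B=0 W=0
Move 8: W@(0,3) -> caps B=0 W=0
Move 9: B@(1,0) -> caps B=0 W=0
Move 10: W@(1,2) -> caps B=0 W=0
Move 11: B@(2,3) -> caps B=1 W=0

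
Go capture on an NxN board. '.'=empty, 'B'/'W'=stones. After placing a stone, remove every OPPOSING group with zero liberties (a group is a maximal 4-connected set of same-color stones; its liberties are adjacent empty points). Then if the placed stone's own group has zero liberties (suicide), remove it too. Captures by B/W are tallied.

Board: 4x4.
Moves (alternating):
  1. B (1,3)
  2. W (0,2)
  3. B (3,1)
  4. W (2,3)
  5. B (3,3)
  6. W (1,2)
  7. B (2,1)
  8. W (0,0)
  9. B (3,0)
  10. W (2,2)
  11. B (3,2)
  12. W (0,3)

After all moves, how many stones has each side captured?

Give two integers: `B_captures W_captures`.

Answer: 0 1

Derivation:
Move 1: B@(1,3) -> caps B=0 W=0
Move 2: W@(0,2) -> caps B=0 W=0
Move 3: B@(3,1) -> caps B=0 W=0
Move 4: W@(2,3) -> caps B=0 W=0
Move 5: B@(3,3) -> caps B=0 W=0
Move 6: W@(1,2) -> caps B=0 W=0
Move 7: B@(2,1) -> caps B=0 W=0
Move 8: W@(0,0) -> caps B=0 W=0
Move 9: B@(3,0) -> caps B=0 W=0
Move 10: W@(2,2) -> caps B=0 W=0
Move 11: B@(3,2) -> caps B=0 W=0
Move 12: W@(0,3) -> caps B=0 W=1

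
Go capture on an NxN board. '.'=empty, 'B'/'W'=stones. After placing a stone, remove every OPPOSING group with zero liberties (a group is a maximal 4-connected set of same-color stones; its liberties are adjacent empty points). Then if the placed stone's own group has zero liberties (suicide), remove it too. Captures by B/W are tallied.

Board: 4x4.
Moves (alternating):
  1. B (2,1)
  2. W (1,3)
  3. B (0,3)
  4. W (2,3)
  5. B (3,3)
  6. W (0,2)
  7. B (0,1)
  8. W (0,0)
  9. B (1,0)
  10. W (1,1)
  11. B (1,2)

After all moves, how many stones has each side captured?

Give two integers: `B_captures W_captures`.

Move 1: B@(2,1) -> caps B=0 W=0
Move 2: W@(1,3) -> caps B=0 W=0
Move 3: B@(0,3) -> caps B=0 W=0
Move 4: W@(2,3) -> caps B=0 W=0
Move 5: B@(3,3) -> caps B=0 W=0
Move 6: W@(0,2) -> caps B=0 W=1
Move 7: B@(0,1) -> caps B=0 W=1
Move 8: W@(0,0) -> caps B=0 W=1
Move 9: B@(1,0) -> caps B=1 W=1
Move 10: W@(1,1) -> caps B=1 W=1
Move 11: B@(1,2) -> caps B=2 W=1

Answer: 2 1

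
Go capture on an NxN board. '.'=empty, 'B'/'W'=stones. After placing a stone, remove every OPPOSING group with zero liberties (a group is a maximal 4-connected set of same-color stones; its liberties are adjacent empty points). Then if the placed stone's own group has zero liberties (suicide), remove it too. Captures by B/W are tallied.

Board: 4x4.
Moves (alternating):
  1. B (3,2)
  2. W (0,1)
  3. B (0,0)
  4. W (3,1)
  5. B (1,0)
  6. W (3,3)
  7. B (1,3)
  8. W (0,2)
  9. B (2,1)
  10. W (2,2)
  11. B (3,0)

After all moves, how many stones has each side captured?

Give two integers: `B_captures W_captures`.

Move 1: B@(3,2) -> caps B=0 W=0
Move 2: W@(0,1) -> caps B=0 W=0
Move 3: B@(0,0) -> caps B=0 W=0
Move 4: W@(3,1) -> caps B=0 W=0
Move 5: B@(1,0) -> caps B=0 W=0
Move 6: W@(3,3) -> caps B=0 W=0
Move 7: B@(1,3) -> caps B=0 W=0
Move 8: W@(0,2) -> caps B=0 W=0
Move 9: B@(2,1) -> caps B=0 W=0
Move 10: W@(2,2) -> caps B=0 W=1
Move 11: B@(3,0) -> caps B=0 W=1

Answer: 0 1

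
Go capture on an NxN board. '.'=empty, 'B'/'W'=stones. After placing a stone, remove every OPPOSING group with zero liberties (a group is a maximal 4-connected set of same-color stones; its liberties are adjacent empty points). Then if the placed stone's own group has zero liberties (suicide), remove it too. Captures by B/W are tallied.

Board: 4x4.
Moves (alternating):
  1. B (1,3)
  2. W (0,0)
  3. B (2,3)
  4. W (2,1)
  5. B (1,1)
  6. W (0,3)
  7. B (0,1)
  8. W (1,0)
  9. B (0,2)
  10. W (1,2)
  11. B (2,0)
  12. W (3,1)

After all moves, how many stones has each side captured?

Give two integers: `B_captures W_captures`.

Answer: 3 0

Derivation:
Move 1: B@(1,3) -> caps B=0 W=0
Move 2: W@(0,0) -> caps B=0 W=0
Move 3: B@(2,3) -> caps B=0 W=0
Move 4: W@(2,1) -> caps B=0 W=0
Move 5: B@(1,1) -> caps B=0 W=0
Move 6: W@(0,3) -> caps B=0 W=0
Move 7: B@(0,1) -> caps B=0 W=0
Move 8: W@(1,0) -> caps B=0 W=0
Move 9: B@(0,2) -> caps B=1 W=0
Move 10: W@(1,2) -> caps B=1 W=0
Move 11: B@(2,0) -> caps B=3 W=0
Move 12: W@(3,1) -> caps B=3 W=0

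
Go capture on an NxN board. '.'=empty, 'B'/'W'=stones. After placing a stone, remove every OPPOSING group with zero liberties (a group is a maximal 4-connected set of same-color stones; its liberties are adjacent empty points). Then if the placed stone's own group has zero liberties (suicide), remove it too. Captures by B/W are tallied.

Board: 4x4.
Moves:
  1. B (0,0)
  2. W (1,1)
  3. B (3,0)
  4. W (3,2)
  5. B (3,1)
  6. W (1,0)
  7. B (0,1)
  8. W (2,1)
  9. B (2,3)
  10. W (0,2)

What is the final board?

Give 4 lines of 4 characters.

Move 1: B@(0,0) -> caps B=0 W=0
Move 2: W@(1,1) -> caps B=0 W=0
Move 3: B@(3,0) -> caps B=0 W=0
Move 4: W@(3,2) -> caps B=0 W=0
Move 5: B@(3,1) -> caps B=0 W=0
Move 6: W@(1,0) -> caps B=0 W=0
Move 7: B@(0,1) -> caps B=0 W=0
Move 8: W@(2,1) -> caps B=0 W=0
Move 9: B@(2,3) -> caps B=0 W=0
Move 10: W@(0,2) -> caps B=0 W=2

Answer: ..W.
WW..
.W.B
BBW.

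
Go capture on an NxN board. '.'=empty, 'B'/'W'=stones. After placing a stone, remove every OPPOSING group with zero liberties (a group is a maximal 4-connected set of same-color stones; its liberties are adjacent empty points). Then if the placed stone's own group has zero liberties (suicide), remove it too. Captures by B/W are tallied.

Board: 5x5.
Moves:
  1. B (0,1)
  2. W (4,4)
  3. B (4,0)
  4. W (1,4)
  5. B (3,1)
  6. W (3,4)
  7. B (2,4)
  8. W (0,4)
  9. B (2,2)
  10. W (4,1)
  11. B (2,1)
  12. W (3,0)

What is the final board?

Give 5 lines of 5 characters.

Answer: .B..W
....W
.BB.B
WB..W
.W..W

Derivation:
Move 1: B@(0,1) -> caps B=0 W=0
Move 2: W@(4,4) -> caps B=0 W=0
Move 3: B@(4,0) -> caps B=0 W=0
Move 4: W@(1,4) -> caps B=0 W=0
Move 5: B@(3,1) -> caps B=0 W=0
Move 6: W@(3,4) -> caps B=0 W=0
Move 7: B@(2,4) -> caps B=0 W=0
Move 8: W@(0,4) -> caps B=0 W=0
Move 9: B@(2,2) -> caps B=0 W=0
Move 10: W@(4,1) -> caps B=0 W=0
Move 11: B@(2,1) -> caps B=0 W=0
Move 12: W@(3,0) -> caps B=0 W=1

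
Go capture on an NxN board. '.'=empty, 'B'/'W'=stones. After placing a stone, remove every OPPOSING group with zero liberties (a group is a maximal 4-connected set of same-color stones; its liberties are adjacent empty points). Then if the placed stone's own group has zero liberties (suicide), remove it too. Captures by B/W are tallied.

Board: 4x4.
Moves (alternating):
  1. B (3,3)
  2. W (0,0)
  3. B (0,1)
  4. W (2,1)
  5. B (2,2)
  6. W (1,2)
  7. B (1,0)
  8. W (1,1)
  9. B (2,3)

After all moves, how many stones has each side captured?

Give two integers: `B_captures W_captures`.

Move 1: B@(3,3) -> caps B=0 W=0
Move 2: W@(0,0) -> caps B=0 W=0
Move 3: B@(0,1) -> caps B=0 W=0
Move 4: W@(2,1) -> caps B=0 W=0
Move 5: B@(2,2) -> caps B=0 W=0
Move 6: W@(1,2) -> caps B=0 W=0
Move 7: B@(1,0) -> caps B=1 W=0
Move 8: W@(1,1) -> caps B=1 W=0
Move 9: B@(2,3) -> caps B=1 W=0

Answer: 1 0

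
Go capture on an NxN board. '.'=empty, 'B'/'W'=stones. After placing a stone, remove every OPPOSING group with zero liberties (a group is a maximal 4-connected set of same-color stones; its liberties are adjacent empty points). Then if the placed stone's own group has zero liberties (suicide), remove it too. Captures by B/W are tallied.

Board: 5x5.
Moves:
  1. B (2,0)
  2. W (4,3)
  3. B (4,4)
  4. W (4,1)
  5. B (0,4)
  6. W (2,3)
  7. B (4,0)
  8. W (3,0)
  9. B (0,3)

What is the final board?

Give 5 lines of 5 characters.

Move 1: B@(2,0) -> caps B=0 W=0
Move 2: W@(4,3) -> caps B=0 W=0
Move 3: B@(4,4) -> caps B=0 W=0
Move 4: W@(4,1) -> caps B=0 W=0
Move 5: B@(0,4) -> caps B=0 W=0
Move 6: W@(2,3) -> caps B=0 W=0
Move 7: B@(4,0) -> caps B=0 W=0
Move 8: W@(3,0) -> caps B=0 W=1
Move 9: B@(0,3) -> caps B=0 W=1

Answer: ...BB
.....
B..W.
W....
.W.WB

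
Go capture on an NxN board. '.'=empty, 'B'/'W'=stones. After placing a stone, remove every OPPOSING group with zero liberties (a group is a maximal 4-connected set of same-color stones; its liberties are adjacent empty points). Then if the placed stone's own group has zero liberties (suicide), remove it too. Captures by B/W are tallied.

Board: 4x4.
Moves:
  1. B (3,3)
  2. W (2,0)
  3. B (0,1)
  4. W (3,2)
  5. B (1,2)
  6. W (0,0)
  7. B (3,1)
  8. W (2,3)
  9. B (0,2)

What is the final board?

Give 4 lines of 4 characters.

Answer: WBB.
..B.
W..W
.BW.

Derivation:
Move 1: B@(3,3) -> caps B=0 W=0
Move 2: W@(2,0) -> caps B=0 W=0
Move 3: B@(0,1) -> caps B=0 W=0
Move 4: W@(3,2) -> caps B=0 W=0
Move 5: B@(1,2) -> caps B=0 W=0
Move 6: W@(0,0) -> caps B=0 W=0
Move 7: B@(3,1) -> caps B=0 W=0
Move 8: W@(2,3) -> caps B=0 W=1
Move 9: B@(0,2) -> caps B=0 W=1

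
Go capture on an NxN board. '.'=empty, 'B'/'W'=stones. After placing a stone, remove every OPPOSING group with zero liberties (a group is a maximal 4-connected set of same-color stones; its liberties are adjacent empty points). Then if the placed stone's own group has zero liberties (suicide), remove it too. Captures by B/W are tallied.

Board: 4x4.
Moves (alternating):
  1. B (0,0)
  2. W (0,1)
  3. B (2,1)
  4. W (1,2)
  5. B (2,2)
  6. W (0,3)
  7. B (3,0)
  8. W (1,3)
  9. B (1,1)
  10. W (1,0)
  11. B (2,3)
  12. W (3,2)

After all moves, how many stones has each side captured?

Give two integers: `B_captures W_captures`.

Answer: 0 1

Derivation:
Move 1: B@(0,0) -> caps B=0 W=0
Move 2: W@(0,1) -> caps B=0 W=0
Move 3: B@(2,1) -> caps B=0 W=0
Move 4: W@(1,2) -> caps B=0 W=0
Move 5: B@(2,2) -> caps B=0 W=0
Move 6: W@(0,3) -> caps B=0 W=0
Move 7: B@(3,0) -> caps B=0 W=0
Move 8: W@(1,3) -> caps B=0 W=0
Move 9: B@(1,1) -> caps B=0 W=0
Move 10: W@(1,0) -> caps B=0 W=1
Move 11: B@(2,3) -> caps B=0 W=1
Move 12: W@(3,2) -> caps B=0 W=1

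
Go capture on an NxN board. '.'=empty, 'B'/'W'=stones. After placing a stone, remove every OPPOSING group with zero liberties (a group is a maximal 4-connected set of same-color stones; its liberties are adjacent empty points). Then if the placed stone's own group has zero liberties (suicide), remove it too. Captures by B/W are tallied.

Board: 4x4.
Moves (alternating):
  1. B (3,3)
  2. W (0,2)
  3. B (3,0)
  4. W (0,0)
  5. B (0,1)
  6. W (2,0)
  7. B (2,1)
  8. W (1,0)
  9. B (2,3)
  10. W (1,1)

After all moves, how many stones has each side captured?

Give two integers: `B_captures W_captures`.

Move 1: B@(3,3) -> caps B=0 W=0
Move 2: W@(0,2) -> caps B=0 W=0
Move 3: B@(3,0) -> caps B=0 W=0
Move 4: W@(0,0) -> caps B=0 W=0
Move 5: B@(0,1) -> caps B=0 W=0
Move 6: W@(2,0) -> caps B=0 W=0
Move 7: B@(2,1) -> caps B=0 W=0
Move 8: W@(1,0) -> caps B=0 W=0
Move 9: B@(2,3) -> caps B=0 W=0
Move 10: W@(1,1) -> caps B=0 W=1

Answer: 0 1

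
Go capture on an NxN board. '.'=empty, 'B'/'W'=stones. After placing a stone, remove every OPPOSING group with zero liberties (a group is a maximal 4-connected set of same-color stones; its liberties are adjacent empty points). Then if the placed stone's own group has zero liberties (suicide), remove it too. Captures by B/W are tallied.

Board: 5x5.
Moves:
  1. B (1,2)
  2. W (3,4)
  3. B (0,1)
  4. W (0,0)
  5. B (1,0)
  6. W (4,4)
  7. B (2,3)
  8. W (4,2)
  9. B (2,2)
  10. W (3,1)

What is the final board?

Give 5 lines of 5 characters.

Answer: .B...
B.B..
..BB.
.W..W
..W.W

Derivation:
Move 1: B@(1,2) -> caps B=0 W=0
Move 2: W@(3,4) -> caps B=0 W=0
Move 3: B@(0,1) -> caps B=0 W=0
Move 4: W@(0,0) -> caps B=0 W=0
Move 5: B@(1,0) -> caps B=1 W=0
Move 6: W@(4,4) -> caps B=1 W=0
Move 7: B@(2,3) -> caps B=1 W=0
Move 8: W@(4,2) -> caps B=1 W=0
Move 9: B@(2,2) -> caps B=1 W=0
Move 10: W@(3,1) -> caps B=1 W=0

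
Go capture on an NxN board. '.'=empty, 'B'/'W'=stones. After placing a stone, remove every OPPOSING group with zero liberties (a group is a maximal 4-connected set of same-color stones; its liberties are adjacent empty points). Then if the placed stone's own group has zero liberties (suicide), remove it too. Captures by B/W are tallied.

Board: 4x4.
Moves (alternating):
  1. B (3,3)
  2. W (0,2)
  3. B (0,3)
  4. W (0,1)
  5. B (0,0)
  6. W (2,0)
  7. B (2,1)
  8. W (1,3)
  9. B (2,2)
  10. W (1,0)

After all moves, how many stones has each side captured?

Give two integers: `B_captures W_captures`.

Answer: 0 2

Derivation:
Move 1: B@(3,3) -> caps B=0 W=0
Move 2: W@(0,2) -> caps B=0 W=0
Move 3: B@(0,3) -> caps B=0 W=0
Move 4: W@(0,1) -> caps B=0 W=0
Move 5: B@(0,0) -> caps B=0 W=0
Move 6: W@(2,0) -> caps B=0 W=0
Move 7: B@(2,1) -> caps B=0 W=0
Move 8: W@(1,3) -> caps B=0 W=1
Move 9: B@(2,2) -> caps B=0 W=1
Move 10: W@(1,0) -> caps B=0 W=2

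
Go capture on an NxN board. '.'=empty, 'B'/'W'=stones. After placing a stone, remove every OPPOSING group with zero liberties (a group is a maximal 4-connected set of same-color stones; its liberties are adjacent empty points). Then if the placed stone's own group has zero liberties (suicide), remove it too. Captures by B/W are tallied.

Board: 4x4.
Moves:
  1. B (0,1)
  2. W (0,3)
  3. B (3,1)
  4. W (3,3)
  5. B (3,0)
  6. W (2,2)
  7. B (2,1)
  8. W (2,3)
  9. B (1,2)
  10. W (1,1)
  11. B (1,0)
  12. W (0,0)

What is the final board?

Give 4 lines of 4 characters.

Move 1: B@(0,1) -> caps B=0 W=0
Move 2: W@(0,3) -> caps B=0 W=0
Move 3: B@(3,1) -> caps B=0 W=0
Move 4: W@(3,3) -> caps B=0 W=0
Move 5: B@(3,0) -> caps B=0 W=0
Move 6: W@(2,2) -> caps B=0 W=0
Move 7: B@(2,1) -> caps B=0 W=0
Move 8: W@(2,3) -> caps B=0 W=0
Move 9: B@(1,2) -> caps B=0 W=0
Move 10: W@(1,1) -> caps B=0 W=0
Move 11: B@(1,0) -> caps B=1 W=0
Move 12: W@(0,0) -> caps B=1 W=0

Answer: .B.W
B.B.
.BWW
BB.W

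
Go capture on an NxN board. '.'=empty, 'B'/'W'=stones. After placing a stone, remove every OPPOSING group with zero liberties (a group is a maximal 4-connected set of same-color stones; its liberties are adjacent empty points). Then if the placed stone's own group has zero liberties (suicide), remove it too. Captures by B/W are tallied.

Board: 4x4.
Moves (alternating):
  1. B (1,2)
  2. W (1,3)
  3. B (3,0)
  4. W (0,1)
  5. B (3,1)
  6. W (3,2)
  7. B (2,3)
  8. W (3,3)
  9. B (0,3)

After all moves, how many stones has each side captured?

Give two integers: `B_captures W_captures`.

Move 1: B@(1,2) -> caps B=0 W=0
Move 2: W@(1,3) -> caps B=0 W=0
Move 3: B@(3,0) -> caps B=0 W=0
Move 4: W@(0,1) -> caps B=0 W=0
Move 5: B@(3,1) -> caps B=0 W=0
Move 6: W@(3,2) -> caps B=0 W=0
Move 7: B@(2,3) -> caps B=0 W=0
Move 8: W@(3,3) -> caps B=0 W=0
Move 9: B@(0,3) -> caps B=1 W=0

Answer: 1 0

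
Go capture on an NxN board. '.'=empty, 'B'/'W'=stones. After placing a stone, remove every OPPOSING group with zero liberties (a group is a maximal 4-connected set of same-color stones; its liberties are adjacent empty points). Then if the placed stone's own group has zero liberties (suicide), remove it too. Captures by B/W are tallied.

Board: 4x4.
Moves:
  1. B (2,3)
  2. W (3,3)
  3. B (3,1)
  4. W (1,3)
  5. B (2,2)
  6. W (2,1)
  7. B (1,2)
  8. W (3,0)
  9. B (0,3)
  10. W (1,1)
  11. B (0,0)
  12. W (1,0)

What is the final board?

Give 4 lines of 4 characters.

Move 1: B@(2,3) -> caps B=0 W=0
Move 2: W@(3,3) -> caps B=0 W=0
Move 3: B@(3,1) -> caps B=0 W=0
Move 4: W@(1,3) -> caps B=0 W=0
Move 5: B@(2,2) -> caps B=0 W=0
Move 6: W@(2,1) -> caps B=0 W=0
Move 7: B@(1,2) -> caps B=0 W=0
Move 8: W@(3,0) -> caps B=0 W=0
Move 9: B@(0,3) -> caps B=1 W=0
Move 10: W@(1,1) -> caps B=1 W=0
Move 11: B@(0,0) -> caps B=1 W=0
Move 12: W@(1,0) -> caps B=1 W=0

Answer: B..B
WWB.
.WBB
WB.W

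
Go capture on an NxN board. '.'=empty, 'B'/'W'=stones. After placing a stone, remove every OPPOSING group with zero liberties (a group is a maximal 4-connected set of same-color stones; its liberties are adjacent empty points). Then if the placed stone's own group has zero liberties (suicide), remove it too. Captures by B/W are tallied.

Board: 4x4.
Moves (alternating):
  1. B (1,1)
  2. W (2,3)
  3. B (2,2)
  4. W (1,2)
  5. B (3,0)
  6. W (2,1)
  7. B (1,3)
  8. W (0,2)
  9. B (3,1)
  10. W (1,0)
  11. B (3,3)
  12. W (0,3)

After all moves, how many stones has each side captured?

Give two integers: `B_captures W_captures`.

Move 1: B@(1,1) -> caps B=0 W=0
Move 2: W@(2,3) -> caps B=0 W=0
Move 3: B@(2,2) -> caps B=0 W=0
Move 4: W@(1,2) -> caps B=0 W=0
Move 5: B@(3,0) -> caps B=0 W=0
Move 6: W@(2,1) -> caps B=0 W=0
Move 7: B@(1,3) -> caps B=0 W=0
Move 8: W@(0,2) -> caps B=0 W=0
Move 9: B@(3,1) -> caps B=0 W=0
Move 10: W@(1,0) -> caps B=0 W=0
Move 11: B@(3,3) -> caps B=1 W=0
Move 12: W@(0,3) -> caps B=1 W=0

Answer: 1 0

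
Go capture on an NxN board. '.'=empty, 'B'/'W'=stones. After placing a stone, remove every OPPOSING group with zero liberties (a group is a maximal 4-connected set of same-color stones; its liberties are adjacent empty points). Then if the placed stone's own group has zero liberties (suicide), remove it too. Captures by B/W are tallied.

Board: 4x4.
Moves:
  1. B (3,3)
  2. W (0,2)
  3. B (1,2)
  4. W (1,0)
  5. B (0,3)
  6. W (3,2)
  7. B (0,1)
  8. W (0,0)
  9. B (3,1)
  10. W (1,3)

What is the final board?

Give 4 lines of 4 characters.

Answer: WB.B
W.BW
....
.BWB

Derivation:
Move 1: B@(3,3) -> caps B=0 W=0
Move 2: W@(0,2) -> caps B=0 W=0
Move 3: B@(1,2) -> caps B=0 W=0
Move 4: W@(1,0) -> caps B=0 W=0
Move 5: B@(0,3) -> caps B=0 W=0
Move 6: W@(3,2) -> caps B=0 W=0
Move 7: B@(0,1) -> caps B=1 W=0
Move 8: W@(0,0) -> caps B=1 W=0
Move 9: B@(3,1) -> caps B=1 W=0
Move 10: W@(1,3) -> caps B=1 W=0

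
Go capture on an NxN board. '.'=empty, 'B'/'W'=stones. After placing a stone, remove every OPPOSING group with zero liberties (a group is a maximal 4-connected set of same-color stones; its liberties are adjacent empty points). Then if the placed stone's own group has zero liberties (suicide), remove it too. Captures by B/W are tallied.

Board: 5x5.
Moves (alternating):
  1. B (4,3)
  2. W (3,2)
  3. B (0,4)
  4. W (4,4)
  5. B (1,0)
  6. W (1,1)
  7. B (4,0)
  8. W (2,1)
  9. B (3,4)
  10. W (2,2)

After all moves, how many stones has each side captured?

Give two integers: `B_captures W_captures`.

Answer: 1 0

Derivation:
Move 1: B@(4,3) -> caps B=0 W=0
Move 2: W@(3,2) -> caps B=0 W=0
Move 3: B@(0,4) -> caps B=0 W=0
Move 4: W@(4,4) -> caps B=0 W=0
Move 5: B@(1,0) -> caps B=0 W=0
Move 6: W@(1,1) -> caps B=0 W=0
Move 7: B@(4,0) -> caps B=0 W=0
Move 8: W@(2,1) -> caps B=0 W=0
Move 9: B@(3,4) -> caps B=1 W=0
Move 10: W@(2,2) -> caps B=1 W=0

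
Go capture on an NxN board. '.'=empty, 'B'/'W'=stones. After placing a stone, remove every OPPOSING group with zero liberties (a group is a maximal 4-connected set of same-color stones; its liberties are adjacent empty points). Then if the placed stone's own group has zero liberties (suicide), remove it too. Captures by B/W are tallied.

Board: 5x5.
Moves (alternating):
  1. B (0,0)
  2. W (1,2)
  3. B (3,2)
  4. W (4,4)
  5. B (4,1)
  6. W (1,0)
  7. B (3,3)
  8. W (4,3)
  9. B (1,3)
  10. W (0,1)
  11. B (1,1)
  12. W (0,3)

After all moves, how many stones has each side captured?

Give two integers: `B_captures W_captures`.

Answer: 0 1

Derivation:
Move 1: B@(0,0) -> caps B=0 W=0
Move 2: W@(1,2) -> caps B=0 W=0
Move 3: B@(3,2) -> caps B=0 W=0
Move 4: W@(4,4) -> caps B=0 W=0
Move 5: B@(4,1) -> caps B=0 W=0
Move 6: W@(1,0) -> caps B=0 W=0
Move 7: B@(3,3) -> caps B=0 W=0
Move 8: W@(4,3) -> caps B=0 W=0
Move 9: B@(1,3) -> caps B=0 W=0
Move 10: W@(0,1) -> caps B=0 W=1
Move 11: B@(1,1) -> caps B=0 W=1
Move 12: W@(0,3) -> caps B=0 W=1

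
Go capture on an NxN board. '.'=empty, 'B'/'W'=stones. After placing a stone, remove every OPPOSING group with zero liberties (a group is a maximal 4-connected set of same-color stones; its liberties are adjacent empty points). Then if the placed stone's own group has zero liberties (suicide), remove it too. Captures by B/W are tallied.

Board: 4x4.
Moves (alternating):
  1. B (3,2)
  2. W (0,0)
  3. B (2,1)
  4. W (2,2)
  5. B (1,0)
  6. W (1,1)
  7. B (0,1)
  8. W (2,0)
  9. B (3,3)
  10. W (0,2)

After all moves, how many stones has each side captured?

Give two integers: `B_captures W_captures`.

Move 1: B@(3,2) -> caps B=0 W=0
Move 2: W@(0,0) -> caps B=0 W=0
Move 3: B@(2,1) -> caps B=0 W=0
Move 4: W@(2,2) -> caps B=0 W=0
Move 5: B@(1,0) -> caps B=0 W=0
Move 6: W@(1,1) -> caps B=0 W=0
Move 7: B@(0,1) -> caps B=1 W=0
Move 8: W@(2,0) -> caps B=1 W=0
Move 9: B@(3,3) -> caps B=1 W=0
Move 10: W@(0,2) -> caps B=1 W=0

Answer: 1 0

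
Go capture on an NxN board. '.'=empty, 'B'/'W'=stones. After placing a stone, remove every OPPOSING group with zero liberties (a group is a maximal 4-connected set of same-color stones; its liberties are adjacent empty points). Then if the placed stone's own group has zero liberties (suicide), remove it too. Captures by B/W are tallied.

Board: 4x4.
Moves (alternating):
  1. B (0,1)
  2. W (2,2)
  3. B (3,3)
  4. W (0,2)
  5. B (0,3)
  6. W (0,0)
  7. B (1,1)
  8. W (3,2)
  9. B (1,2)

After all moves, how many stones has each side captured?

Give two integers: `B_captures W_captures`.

Move 1: B@(0,1) -> caps B=0 W=0
Move 2: W@(2,2) -> caps B=0 W=0
Move 3: B@(3,3) -> caps B=0 W=0
Move 4: W@(0,2) -> caps B=0 W=0
Move 5: B@(0,3) -> caps B=0 W=0
Move 6: W@(0,0) -> caps B=0 W=0
Move 7: B@(1,1) -> caps B=0 W=0
Move 8: W@(3,2) -> caps B=0 W=0
Move 9: B@(1,2) -> caps B=1 W=0

Answer: 1 0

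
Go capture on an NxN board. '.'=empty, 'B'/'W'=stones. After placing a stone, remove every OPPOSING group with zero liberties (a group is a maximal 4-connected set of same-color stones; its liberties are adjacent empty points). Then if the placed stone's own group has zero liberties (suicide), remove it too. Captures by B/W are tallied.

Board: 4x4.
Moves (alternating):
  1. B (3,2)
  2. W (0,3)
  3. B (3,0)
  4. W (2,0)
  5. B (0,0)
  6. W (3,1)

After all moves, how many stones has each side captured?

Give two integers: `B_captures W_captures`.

Move 1: B@(3,2) -> caps B=0 W=0
Move 2: W@(0,3) -> caps B=0 W=0
Move 3: B@(3,0) -> caps B=0 W=0
Move 4: W@(2,0) -> caps B=0 W=0
Move 5: B@(0,0) -> caps B=0 W=0
Move 6: W@(3,1) -> caps B=0 W=1

Answer: 0 1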